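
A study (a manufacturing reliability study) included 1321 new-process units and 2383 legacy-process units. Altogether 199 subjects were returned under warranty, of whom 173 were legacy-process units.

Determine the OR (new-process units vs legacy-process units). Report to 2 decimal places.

new-process units with the outcome: 199 − 173 = 26
new-process units without the outcome: 1321 − 26 = 1295
legacy-process units without the outcome: 2383 − 173 = 2210
odds, new-process units = 26/1295 = 0.02008
odds, legacy-process units = 173/2210 = 0.07828
OR = 0.02008 / 0.07828 = 0.26

OR = 0.26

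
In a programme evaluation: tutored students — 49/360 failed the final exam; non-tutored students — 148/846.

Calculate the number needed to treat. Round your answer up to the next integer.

26

risk, tutored students = 49/360 = 0.136111
risk, non-tutored students = 148/846 = 0.174941
absolute risk difference = 0.038830
1 / 0.038830 = 25.753 → round up → 26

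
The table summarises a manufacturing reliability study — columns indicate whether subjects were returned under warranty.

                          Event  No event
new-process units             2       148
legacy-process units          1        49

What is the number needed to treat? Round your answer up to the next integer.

risk, new-process units = 2/150 = 0.013333
risk, legacy-process units = 1/50 = 0.020000
absolute risk difference = 0.006667
1 / 0.006667 = 149.993 → round up → 150

150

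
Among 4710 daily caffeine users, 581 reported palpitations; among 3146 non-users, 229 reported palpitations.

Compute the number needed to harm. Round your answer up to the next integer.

risk, daily caffeine users = 581/4710 = 0.123355
risk, non-users = 229/3146 = 0.072791
absolute risk difference = 0.050564
1 / 0.050564 = 19.777 → round up → 20

NNH ≈ 20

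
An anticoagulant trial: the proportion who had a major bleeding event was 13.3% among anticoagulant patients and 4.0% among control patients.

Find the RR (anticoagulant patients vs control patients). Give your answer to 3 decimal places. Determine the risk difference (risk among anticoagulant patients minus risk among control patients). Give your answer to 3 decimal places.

RR = 3.325; RD = 0.093

RR = 0.13300 / 0.04000 = 3.325
risk difference = 0.13300 − 0.04000 = 0.093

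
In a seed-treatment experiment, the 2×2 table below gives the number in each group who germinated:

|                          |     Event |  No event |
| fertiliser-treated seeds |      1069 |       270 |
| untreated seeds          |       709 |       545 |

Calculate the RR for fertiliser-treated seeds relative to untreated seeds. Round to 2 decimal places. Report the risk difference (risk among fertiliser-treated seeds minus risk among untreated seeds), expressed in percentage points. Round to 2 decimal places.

risk, fertiliser-treated seeds = 1069/1339 = 0.7984
risk, untreated seeds = 709/1254 = 0.5654
RR = 0.7984 / 0.5654 = 1.41
risk difference = 0.7984 − 0.5654 = 0.2330 → 23.30 percentage points

RR = 1.41; RD = 23.30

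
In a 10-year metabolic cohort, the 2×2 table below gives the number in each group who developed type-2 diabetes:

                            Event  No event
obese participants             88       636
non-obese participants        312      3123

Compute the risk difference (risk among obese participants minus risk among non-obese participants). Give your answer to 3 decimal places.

risk, obese participants = 88/724 = 0.1215
risk, non-obese participants = 312/3435 = 0.0908
risk difference = 0.1215 − 0.0908 = 0.031

0.031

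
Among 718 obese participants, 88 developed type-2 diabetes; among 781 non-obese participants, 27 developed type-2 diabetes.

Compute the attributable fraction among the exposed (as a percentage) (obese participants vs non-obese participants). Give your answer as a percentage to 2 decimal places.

AR% ≈ 71.79%

risk, obese participants = 88/718 = 0.12256
risk, non-obese participants = 27/781 = 0.03457
AR% = (0.12256 − 0.03457) / 0.12256 = 0.7179 → 71.79%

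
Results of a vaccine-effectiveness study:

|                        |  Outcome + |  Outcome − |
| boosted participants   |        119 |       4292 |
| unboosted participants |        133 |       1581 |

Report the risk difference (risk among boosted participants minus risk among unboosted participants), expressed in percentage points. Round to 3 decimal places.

RD ≈ -5.062

risk, boosted participants = 119/4411 = 0.02698
risk, unboosted participants = 133/1714 = 0.07760
risk difference = 0.02698 − 0.07760 = -0.05062 → -5.062 percentage points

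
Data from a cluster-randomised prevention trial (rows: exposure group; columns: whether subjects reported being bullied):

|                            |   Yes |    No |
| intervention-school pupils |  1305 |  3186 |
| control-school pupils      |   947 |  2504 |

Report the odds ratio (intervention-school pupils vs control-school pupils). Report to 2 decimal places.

OR = (1305 × 2504) / (3186 × 947) = 3267720/3017142 ≈ 1.08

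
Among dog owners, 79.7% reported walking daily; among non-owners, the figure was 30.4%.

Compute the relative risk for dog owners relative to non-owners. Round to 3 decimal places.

RR = 0.7970 / 0.3040 = 2.622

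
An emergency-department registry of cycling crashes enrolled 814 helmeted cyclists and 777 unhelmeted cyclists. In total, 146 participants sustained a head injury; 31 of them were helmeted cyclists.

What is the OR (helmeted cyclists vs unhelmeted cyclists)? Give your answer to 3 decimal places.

helmeted cyclists without the outcome: 814 − 31 = 783
unhelmeted cyclists with the outcome: 146 − 31 = 115
unhelmeted cyclists without the outcome: 777 − 115 = 662
OR = (31 × 662) / (783 × 115) = 20522/90045 ≈ 0.228

0.228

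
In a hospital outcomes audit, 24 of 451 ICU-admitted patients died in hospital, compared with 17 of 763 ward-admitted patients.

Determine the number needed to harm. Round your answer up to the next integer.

risk, ICU-admitted patients = 24/451 = 0.053215
risk, ward-admitted patients = 17/763 = 0.022280
absolute risk difference = 0.030935
1 / 0.030935 = 32.326 → round up → 33

33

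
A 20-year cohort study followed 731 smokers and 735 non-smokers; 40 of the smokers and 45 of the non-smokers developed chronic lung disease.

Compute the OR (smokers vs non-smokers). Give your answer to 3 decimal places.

odds, smokers = 40/691 = 0.0579
odds, non-smokers = 45/690 = 0.0652
OR = 0.0579 / 0.0652 = 0.888

0.888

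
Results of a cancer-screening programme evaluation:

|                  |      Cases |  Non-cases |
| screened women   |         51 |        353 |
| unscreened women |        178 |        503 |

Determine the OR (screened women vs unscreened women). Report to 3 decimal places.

OR ≈ 0.408

odds, screened women = 51/353 = 0.1445
odds, unscreened women = 178/503 = 0.3539
OR = 0.1445 / 0.3539 = 0.408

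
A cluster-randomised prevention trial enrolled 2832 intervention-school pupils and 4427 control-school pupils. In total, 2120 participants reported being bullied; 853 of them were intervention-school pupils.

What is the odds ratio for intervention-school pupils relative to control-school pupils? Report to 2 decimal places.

intervention-school pupils without the outcome: 2832 − 853 = 1979
control-school pupils with the outcome: 2120 − 853 = 1267
control-school pupils without the outcome: 4427 − 1267 = 3160
OR = (853 × 3160) / (1979 × 1267) = 2695480/2507393 ≈ 1.08

1.08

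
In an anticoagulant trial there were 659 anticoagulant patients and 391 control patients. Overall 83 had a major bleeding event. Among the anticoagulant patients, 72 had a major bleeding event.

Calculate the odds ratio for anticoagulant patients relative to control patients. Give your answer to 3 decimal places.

OR: 4.237

anticoagulant patients without the outcome: 659 − 72 = 587
control patients with the outcome: 83 − 72 = 11
control patients without the outcome: 391 − 11 = 380
odds, anticoagulant patients = 72/587 = 0.12266
odds, control patients = 11/380 = 0.02895
OR = 0.12266 / 0.02895 = 4.237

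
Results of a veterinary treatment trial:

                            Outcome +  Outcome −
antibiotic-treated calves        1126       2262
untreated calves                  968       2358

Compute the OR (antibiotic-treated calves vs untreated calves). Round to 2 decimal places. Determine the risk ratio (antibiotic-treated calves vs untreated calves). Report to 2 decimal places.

OR = (1126 × 2358) / (2262 × 968) = 2655108/2189616 ≈ 1.21
risk, antibiotic-treated calves = 1126/3388 = 0.3323
risk, untreated calves = 968/3326 = 0.2910
RR = 0.3323 / 0.2910 = 1.14

OR = 1.21; RR = 1.14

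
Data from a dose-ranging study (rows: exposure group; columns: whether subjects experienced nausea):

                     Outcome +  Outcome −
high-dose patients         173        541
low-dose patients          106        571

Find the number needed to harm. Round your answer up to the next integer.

risk, high-dose patients = 173/714 = 0.242297
risk, low-dose patients = 106/677 = 0.156573
absolute risk difference = 0.085724
1 / 0.085724 = 11.665 → round up → 12

NNH = 12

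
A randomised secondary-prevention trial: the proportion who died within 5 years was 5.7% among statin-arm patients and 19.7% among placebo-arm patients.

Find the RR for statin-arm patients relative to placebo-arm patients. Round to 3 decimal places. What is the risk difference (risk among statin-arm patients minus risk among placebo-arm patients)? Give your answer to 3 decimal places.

RR = 0.289; RD = -0.140

RR = 0.0570 / 0.1970 = 0.289
risk difference = 0.0570 − 0.1970 = -0.140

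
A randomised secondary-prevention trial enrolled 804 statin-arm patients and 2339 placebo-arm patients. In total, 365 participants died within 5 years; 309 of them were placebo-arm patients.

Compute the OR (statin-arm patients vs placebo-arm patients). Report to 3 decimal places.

OR ≈ 0.492

statin-arm patients with the outcome: 365 − 309 = 56
statin-arm patients without the outcome: 804 − 56 = 748
placebo-arm patients without the outcome: 2339 − 309 = 2030
OR = (56 × 2030) / (748 × 309) = 113680/231132 ≈ 0.492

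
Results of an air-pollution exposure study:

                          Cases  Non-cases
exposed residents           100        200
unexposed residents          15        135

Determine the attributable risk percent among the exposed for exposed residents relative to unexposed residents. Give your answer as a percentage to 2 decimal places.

risk, exposed residents = 100/300 = 0.3333
risk, unexposed residents = 15/150 = 0.1000
AR% = (0.3333 − 0.1000) / 0.3333 = 0.7000 → 70.00%

70.00%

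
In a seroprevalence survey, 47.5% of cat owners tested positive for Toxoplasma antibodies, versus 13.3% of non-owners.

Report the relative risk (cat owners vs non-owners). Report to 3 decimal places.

RR = 0.4750 / 0.1330 = 3.571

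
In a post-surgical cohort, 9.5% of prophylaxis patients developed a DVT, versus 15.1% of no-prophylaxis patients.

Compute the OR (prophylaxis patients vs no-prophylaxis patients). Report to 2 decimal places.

OR ≈ 0.59

odds, prophylaxis patients = 0.0950/0.9050 = 0.1050
odds, no-prophylaxis patients = 0.1510/0.8490 = 0.1779
OR = 0.1050 / 0.1779 = 0.59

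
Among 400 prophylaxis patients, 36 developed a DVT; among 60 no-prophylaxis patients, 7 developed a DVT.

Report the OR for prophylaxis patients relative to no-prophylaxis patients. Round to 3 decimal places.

odds, prophylaxis patients = 36/364 = 0.0989
odds, no-prophylaxis patients = 7/53 = 0.1321
OR = 0.0989 / 0.1321 = 0.749

OR = 0.749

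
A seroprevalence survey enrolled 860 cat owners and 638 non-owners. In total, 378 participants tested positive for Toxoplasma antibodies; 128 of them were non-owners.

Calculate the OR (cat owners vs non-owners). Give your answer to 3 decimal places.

cat owners with the outcome: 378 − 128 = 250
cat owners without the outcome: 860 − 250 = 610
non-owners without the outcome: 638 − 128 = 510
OR = (250 × 510) / (610 × 128) = 127500/78080 ≈ 1.633

1.633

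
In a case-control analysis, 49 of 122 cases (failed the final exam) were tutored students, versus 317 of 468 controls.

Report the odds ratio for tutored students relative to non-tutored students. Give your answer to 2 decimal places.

OR = (49 × 151) / (317 × 73) = 7399/23141 ≈ 0.32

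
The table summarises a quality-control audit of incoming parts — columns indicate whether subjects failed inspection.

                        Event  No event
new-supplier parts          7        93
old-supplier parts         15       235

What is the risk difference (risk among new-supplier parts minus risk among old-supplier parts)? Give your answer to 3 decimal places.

RD = 0.010

risk, new-supplier parts = 7/100 = 0.0700
risk, old-supplier parts = 15/250 = 0.0600
risk difference = 0.0700 − 0.0600 = 0.010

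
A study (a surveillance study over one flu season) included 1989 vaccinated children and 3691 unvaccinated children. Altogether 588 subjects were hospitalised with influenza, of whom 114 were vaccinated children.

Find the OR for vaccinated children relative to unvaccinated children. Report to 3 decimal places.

vaccinated children without the outcome: 1989 − 114 = 1875
unvaccinated children with the outcome: 588 − 114 = 474
unvaccinated children without the outcome: 3691 − 474 = 3217
odds, vaccinated children = 114/1875 = 0.0608
odds, unvaccinated children = 474/3217 = 0.1473
OR = 0.0608 / 0.1473 = 0.413

0.413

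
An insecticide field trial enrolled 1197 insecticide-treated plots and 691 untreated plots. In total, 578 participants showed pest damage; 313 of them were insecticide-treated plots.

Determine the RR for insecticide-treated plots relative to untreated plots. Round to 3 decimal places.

RR = 0.682

insecticide-treated plots without the outcome: 1197 − 313 = 884
untreated plots with the outcome: 578 − 313 = 265
untreated plots without the outcome: 691 − 265 = 426
risk, insecticide-treated plots = 313/1197 = 0.2615
risk, untreated plots = 265/691 = 0.3835
RR = 0.2615 / 0.3835 = 0.682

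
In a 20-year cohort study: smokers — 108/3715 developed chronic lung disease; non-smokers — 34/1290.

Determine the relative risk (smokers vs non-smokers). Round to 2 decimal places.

risk, smokers = 108/3715 = 0.02907
risk, non-smokers = 34/1290 = 0.02636
RR = 0.02907 / 0.02636 = 1.10

RR: 1.10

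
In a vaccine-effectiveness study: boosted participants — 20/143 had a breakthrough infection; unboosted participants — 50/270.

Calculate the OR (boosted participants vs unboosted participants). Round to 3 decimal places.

OR = (20 × 220) / (123 × 50) = 4400/6150 ≈ 0.715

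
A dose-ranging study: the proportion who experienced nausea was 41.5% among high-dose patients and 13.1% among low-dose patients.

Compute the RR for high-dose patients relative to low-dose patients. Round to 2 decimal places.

RR = 0.4150 / 0.1310 = 3.17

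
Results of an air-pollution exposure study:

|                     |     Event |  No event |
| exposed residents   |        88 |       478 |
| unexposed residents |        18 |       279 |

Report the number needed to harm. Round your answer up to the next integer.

NNH ≈ 11

risk, exposed residents = 88/566 = 0.155477
risk, unexposed residents = 18/297 = 0.060606
absolute risk difference = 0.094871
1 / 0.094871 = 10.541 → round up → 11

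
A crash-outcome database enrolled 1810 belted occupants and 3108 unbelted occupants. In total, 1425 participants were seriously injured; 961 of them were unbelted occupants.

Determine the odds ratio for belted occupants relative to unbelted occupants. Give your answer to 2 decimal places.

0.77

belted occupants with the outcome: 1425 − 961 = 464
belted occupants without the outcome: 1810 − 464 = 1346
unbelted occupants without the outcome: 3108 − 961 = 2147
odds, belted occupants = 464/1346 = 0.3447
odds, unbelted occupants = 961/2147 = 0.4476
OR = 0.3447 / 0.4476 = 0.77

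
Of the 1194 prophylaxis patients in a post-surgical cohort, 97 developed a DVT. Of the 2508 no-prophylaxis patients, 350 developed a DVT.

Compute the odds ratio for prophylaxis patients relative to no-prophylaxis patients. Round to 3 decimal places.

OR = (97 × 2158) / (1097 × 350) = 209326/383950 ≈ 0.545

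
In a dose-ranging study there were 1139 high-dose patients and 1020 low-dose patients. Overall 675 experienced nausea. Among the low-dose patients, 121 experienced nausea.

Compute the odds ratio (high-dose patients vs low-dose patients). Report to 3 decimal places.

OR = 7.036

high-dose patients with the outcome: 675 − 121 = 554
high-dose patients without the outcome: 1139 − 554 = 585
low-dose patients without the outcome: 1020 − 121 = 899
OR = (554 × 899) / (585 × 121) = 498046/70785 ≈ 7.036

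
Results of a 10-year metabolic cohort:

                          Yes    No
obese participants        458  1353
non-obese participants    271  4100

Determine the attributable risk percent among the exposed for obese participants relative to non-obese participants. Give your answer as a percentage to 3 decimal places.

AR% = 75.484%

risk, obese participants = 458/1811 = 0.2529
risk, non-obese participants = 271/4371 = 0.0620
AR% = (0.2529 − 0.0620) / 0.2529 = 0.7548 → 75.484%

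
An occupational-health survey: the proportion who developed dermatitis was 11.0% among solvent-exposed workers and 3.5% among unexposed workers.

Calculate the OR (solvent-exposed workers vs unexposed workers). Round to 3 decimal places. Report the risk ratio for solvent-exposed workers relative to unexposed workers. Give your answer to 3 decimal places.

odds, solvent-exposed workers = 0.11000/0.89000 = 0.12360
odds, unexposed workers = 0.03500/0.96500 = 0.03627
OR = 0.12360 / 0.03627 = 3.408
RR = 0.11000 / 0.03500 = 3.143

OR = 3.408; RR = 3.143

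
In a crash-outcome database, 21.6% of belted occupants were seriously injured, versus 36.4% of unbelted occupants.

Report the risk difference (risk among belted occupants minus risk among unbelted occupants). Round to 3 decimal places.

risk difference = 0.2160 − 0.3640 = -0.148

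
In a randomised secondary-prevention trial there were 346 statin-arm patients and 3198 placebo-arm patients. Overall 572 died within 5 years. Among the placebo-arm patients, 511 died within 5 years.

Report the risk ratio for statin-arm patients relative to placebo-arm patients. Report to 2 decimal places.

RR ≈ 1.10

statin-arm patients with the outcome: 572 − 511 = 61
statin-arm patients without the outcome: 346 − 61 = 285
placebo-arm patients without the outcome: 3198 − 511 = 2687
risk, statin-arm patients = 61/346 = 0.1763
risk, placebo-arm patients = 511/3198 = 0.1598
RR = 0.1763 / 0.1598 = 1.10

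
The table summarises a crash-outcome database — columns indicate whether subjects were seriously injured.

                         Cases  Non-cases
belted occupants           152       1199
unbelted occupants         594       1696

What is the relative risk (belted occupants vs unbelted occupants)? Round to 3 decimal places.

0.434

risk, belted occupants = 152/1351 = 0.1125
risk, unbelted occupants = 594/2290 = 0.2594
RR = 0.1125 / 0.2594 = 0.434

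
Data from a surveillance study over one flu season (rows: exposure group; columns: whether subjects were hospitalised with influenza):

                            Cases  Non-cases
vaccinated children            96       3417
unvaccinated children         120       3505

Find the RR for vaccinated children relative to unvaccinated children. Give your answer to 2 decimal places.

risk, vaccinated children = 96/3513 = 0.02733
risk, unvaccinated children = 120/3625 = 0.03310
RR = 0.02733 / 0.03310 = 0.83

RR ≈ 0.83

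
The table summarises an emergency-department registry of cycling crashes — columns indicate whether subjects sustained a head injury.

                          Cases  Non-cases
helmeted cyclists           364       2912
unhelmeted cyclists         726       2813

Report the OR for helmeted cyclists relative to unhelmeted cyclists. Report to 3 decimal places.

OR = (364 × 2813) / (2912 × 726) = 1023932/2114112 ≈ 0.484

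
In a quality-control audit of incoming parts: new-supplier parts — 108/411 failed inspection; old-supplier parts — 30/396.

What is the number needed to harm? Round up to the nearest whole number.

NNH: 6

risk, new-supplier parts = 108/411 = 0.262774
risk, old-supplier parts = 30/396 = 0.075758
absolute risk difference = 0.187016
1 / 0.187016 = 5.347 → round up → 6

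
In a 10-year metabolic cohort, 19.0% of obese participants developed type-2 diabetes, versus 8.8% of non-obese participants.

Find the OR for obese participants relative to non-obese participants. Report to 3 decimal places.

odds, obese participants = 0.1900/0.8100 = 0.2346
odds, non-obese participants = 0.0880/0.9120 = 0.0965
OR = 0.2346 / 0.0965 = 2.431

OR: 2.431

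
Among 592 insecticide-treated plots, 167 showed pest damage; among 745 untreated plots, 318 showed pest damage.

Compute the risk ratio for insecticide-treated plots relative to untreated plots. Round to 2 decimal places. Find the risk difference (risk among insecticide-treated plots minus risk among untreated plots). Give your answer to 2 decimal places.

risk, insecticide-treated plots = 167/592 = 0.2821
risk, untreated plots = 318/745 = 0.4268
RR = 0.2821 / 0.4268 = 0.66
risk difference = 0.2821 − 0.4268 = -0.14

RR = 0.66; RD = -0.14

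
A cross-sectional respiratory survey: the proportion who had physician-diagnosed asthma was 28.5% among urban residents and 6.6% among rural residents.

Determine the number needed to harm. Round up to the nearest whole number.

5

absolute risk difference = 0.219000
1 / 0.219000 = 4.566 → round up → 5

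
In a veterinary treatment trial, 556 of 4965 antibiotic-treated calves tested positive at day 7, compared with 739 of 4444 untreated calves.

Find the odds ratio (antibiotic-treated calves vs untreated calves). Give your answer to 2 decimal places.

odds, antibiotic-treated calves = 556/4409 = 0.1261
odds, untreated calves = 739/3705 = 0.1995
OR = 0.1261 / 0.1995 = 0.63

0.63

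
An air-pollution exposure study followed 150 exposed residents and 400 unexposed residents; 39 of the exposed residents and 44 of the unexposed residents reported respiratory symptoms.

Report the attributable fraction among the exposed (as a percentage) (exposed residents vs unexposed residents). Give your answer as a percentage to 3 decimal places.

57.692%

risk, exposed residents = 39/150 = 0.2600
risk, unexposed residents = 44/400 = 0.1100
AR% = (0.2600 − 0.1100) / 0.2600 = 0.5769 → 57.692%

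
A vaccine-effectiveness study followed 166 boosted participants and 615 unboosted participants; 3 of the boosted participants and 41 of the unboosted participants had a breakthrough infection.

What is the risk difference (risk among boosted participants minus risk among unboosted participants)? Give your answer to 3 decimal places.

-0.049

risk, boosted participants = 3/166 = 0.01807
risk, unboosted participants = 41/615 = 0.06667
risk difference = 0.01807 − 0.06667 = -0.049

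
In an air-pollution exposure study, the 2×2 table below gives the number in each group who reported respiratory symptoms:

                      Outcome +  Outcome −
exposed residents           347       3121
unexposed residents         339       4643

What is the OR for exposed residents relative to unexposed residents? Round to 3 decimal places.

OR: 1.523

odds, exposed residents = 347/3121 = 0.1112
odds, unexposed residents = 339/4643 = 0.0730
OR = 0.1112 / 0.0730 = 1.523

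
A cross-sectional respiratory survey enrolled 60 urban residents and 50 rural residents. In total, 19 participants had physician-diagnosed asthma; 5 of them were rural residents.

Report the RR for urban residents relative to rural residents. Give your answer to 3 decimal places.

urban residents with the outcome: 19 − 5 = 14
urban residents without the outcome: 60 − 14 = 46
rural residents without the outcome: 50 − 5 = 45
risk, urban residents = 14/60 = 0.2333
risk, rural residents = 5/50 = 0.1000
RR = 0.2333 / 0.1000 = 2.333

RR = 2.333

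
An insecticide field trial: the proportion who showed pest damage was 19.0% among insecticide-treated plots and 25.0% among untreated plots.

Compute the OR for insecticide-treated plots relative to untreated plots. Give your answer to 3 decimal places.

OR ≈ 0.704

odds, insecticide-treated plots = 0.1900/0.8100 = 0.2346
odds, untreated plots = 0.2500/0.7500 = 0.3333
OR = 0.2346 / 0.3333 = 0.704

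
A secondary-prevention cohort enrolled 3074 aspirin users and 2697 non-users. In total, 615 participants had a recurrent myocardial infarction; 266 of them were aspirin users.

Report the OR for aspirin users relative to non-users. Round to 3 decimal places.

OR ≈ 0.637

aspirin users without the outcome: 3074 − 266 = 2808
non-users with the outcome: 615 − 266 = 349
non-users without the outcome: 2697 − 349 = 2348
OR = (266 × 2348) / (2808 × 349) = 624568/979992 ≈ 0.637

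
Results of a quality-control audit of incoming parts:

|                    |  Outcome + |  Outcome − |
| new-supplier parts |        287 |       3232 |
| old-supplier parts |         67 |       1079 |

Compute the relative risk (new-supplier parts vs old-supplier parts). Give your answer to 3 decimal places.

risk, new-supplier parts = 287/3519 = 0.0816
risk, old-supplier parts = 67/1146 = 0.0585
RR = 0.0816 / 0.0585 = 1.395

1.395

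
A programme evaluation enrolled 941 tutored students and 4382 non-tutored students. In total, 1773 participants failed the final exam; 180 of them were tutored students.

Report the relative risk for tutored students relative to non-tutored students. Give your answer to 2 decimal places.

tutored students without the outcome: 941 − 180 = 761
non-tutored students with the outcome: 1773 − 180 = 1593
non-tutored students without the outcome: 4382 − 1593 = 2789
risk, tutored students = 180/941 = 0.1913
risk, non-tutored students = 1593/4382 = 0.3635
RR = 0.1913 / 0.3635 = 0.53

0.53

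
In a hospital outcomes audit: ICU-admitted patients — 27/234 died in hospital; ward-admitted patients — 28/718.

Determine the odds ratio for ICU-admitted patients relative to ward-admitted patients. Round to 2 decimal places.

odds, ICU-admitted patients = 27/207 = 0.13043
odds, ward-admitted patients = 28/690 = 0.04058
OR = 0.13043 / 0.04058 = 3.21

OR = 3.21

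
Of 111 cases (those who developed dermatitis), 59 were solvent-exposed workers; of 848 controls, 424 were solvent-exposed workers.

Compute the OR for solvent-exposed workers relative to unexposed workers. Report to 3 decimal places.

OR = (59 × 424) / (424 × 52) = 25016/22048 ≈ 1.135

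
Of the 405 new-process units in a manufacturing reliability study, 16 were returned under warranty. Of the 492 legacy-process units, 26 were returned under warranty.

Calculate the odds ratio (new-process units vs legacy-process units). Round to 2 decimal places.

odds, new-process units = 16/389 = 0.04113
odds, legacy-process units = 26/466 = 0.05579
OR = 0.04113 / 0.05579 = 0.74

OR = 0.74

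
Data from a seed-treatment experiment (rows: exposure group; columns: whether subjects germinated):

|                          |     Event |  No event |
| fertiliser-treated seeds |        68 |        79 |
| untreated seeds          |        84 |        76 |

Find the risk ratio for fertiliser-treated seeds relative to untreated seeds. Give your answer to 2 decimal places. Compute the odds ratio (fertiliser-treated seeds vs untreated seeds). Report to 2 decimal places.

risk, fertiliser-treated seeds = 68/147 = 0.4626
risk, untreated seeds = 84/160 = 0.5250
RR = 0.4626 / 0.5250 = 0.88
odds, fertiliser-treated seeds = 68/79 = 0.8608
odds, untreated seeds = 84/76 = 1.1053
OR = 0.8608 / 1.1053 = 0.78

RR = 0.88; OR = 0.78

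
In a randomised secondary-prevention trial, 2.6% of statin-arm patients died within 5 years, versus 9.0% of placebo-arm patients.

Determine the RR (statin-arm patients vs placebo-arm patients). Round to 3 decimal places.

RR = 0.02600 / 0.09000 = 0.289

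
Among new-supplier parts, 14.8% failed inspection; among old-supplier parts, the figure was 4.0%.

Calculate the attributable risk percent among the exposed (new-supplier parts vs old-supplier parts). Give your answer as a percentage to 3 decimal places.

AR% = (0.14800 − 0.04000) / 0.14800 = 0.7297 → 72.973%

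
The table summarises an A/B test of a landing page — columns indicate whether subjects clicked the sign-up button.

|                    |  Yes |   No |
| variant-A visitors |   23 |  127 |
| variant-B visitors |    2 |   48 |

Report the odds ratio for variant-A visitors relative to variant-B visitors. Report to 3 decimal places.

OR = (23 × 48) / (127 × 2) = 1104/254 ≈ 4.346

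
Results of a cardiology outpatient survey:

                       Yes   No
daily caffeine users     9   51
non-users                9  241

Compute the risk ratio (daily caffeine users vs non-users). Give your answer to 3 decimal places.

4.167

risk, daily caffeine users = 9/60 = 0.15000
risk, non-users = 9/250 = 0.03600
RR = 0.15000 / 0.03600 = 4.167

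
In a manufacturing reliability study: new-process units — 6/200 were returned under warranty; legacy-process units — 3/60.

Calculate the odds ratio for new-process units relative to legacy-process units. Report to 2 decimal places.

odds, new-process units = 6/194 = 0.03093
odds, legacy-process units = 3/57 = 0.05263
OR = 0.03093 / 0.05263 = 0.59

OR = 0.59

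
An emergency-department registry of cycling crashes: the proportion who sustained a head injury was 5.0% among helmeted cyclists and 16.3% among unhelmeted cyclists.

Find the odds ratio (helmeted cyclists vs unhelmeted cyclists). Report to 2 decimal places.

OR: 0.27

odds, helmeted cyclists = 0.0500/0.9500 = 0.0526
odds, unhelmeted cyclists = 0.1630/0.8370 = 0.1947
OR = 0.0526 / 0.1947 = 0.27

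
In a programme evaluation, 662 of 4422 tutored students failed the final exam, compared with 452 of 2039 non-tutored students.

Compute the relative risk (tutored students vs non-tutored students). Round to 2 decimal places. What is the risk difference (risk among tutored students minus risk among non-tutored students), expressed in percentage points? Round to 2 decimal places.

risk, tutored students = 662/4422 = 0.1497
risk, non-tutored students = 452/2039 = 0.2217
RR = 0.1497 / 0.2217 = 0.68
risk difference = 0.1497 − 0.2217 = -0.0720 → -7.20 percentage points

RR = 0.68; RD = -7.20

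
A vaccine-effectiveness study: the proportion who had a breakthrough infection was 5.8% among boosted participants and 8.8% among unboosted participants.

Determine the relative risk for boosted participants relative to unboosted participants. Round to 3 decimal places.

RR = 0.0580 / 0.0880 = 0.659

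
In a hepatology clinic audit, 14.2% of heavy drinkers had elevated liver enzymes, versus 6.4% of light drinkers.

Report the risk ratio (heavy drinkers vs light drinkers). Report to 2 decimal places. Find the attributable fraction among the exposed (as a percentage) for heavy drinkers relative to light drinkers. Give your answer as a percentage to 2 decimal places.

RR = 2.22; AR% = 54.93%

RR = 0.1420 / 0.0640 = 2.22
AR% = (0.1420 − 0.0640) / 0.1420 = 0.5493 → 54.93%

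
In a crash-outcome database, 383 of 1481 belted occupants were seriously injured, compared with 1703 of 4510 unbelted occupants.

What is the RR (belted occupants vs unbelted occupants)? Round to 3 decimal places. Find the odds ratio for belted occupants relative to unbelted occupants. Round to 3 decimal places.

RR = 0.685; OR = 0.575

risk, belted occupants = 383/1481 = 0.2586
risk, unbelted occupants = 1703/4510 = 0.3776
RR = 0.2586 / 0.3776 = 0.685
OR = (383 × 2807) / (1098 × 1703) = 1075081/1869894 ≈ 0.575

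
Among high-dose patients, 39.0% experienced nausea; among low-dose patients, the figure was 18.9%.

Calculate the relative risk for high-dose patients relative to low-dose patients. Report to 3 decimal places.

RR = 0.3900 / 0.1890 = 2.063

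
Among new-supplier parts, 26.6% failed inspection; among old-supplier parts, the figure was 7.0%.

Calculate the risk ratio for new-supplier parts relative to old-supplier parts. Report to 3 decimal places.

RR = 0.2660 / 0.0700 = 3.800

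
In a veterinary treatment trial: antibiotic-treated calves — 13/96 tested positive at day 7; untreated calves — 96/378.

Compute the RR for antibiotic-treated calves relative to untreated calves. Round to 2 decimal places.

RR = 0.53

risk, antibiotic-treated calves = 13/96 = 0.1354
risk, untreated calves = 96/378 = 0.2540
RR = 0.1354 / 0.2540 = 0.53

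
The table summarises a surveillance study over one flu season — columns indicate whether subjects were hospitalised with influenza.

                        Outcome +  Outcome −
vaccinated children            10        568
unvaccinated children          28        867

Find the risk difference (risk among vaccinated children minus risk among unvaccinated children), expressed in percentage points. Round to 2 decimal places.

-1.40

risk, vaccinated children = 10/578 = 0.01730
risk, unvaccinated children = 28/895 = 0.03128
risk difference = 0.01730 − 0.03128 = -0.01398 → -1.40 percentage points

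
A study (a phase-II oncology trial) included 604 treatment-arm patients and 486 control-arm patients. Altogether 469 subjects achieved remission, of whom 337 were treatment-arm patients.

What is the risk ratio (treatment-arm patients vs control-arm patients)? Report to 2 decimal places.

2.05

treatment-arm patients without the outcome: 604 − 337 = 267
control-arm patients with the outcome: 469 − 337 = 132
control-arm patients without the outcome: 486 − 132 = 354
risk, treatment-arm patients = 337/604 = 0.5579
risk, control-arm patients = 132/486 = 0.2716
RR = 0.5579 / 0.2716 = 2.05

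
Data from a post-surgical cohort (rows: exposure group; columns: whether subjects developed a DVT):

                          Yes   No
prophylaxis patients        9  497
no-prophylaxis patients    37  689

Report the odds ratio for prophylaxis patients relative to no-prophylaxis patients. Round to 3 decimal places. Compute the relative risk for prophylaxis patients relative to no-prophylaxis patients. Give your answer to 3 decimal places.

OR = 0.337; RR = 0.349

OR = (9 × 689) / (497 × 37) = 6201/18389 ≈ 0.337
risk, prophylaxis patients = 9/506 = 0.01779
risk, no-prophylaxis patients = 37/726 = 0.05096
RR = 0.01779 / 0.05096 = 0.349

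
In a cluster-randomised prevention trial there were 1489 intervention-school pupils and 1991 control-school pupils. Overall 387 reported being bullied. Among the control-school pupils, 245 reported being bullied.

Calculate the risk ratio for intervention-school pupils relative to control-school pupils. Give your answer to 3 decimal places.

intervention-school pupils with the outcome: 387 − 245 = 142
intervention-school pupils without the outcome: 1489 − 142 = 1347
control-school pupils without the outcome: 1991 − 245 = 1746
risk, intervention-school pupils = 142/1489 = 0.0954
risk, control-school pupils = 245/1991 = 0.1231
RR = 0.0954 / 0.1231 = 0.775

0.775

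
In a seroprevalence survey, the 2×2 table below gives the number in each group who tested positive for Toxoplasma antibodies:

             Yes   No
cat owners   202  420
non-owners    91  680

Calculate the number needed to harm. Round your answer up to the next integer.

risk, cat owners = 202/622 = 0.324759
risk, non-owners = 91/771 = 0.118029
absolute risk difference = 0.206730
1 / 0.206730 = 4.837 → round up → 5

NNH: 5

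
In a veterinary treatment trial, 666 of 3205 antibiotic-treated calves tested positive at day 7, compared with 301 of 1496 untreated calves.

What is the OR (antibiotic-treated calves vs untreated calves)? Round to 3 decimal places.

OR = (666 × 1195) / (2539 × 301) = 795870/764239 ≈ 1.041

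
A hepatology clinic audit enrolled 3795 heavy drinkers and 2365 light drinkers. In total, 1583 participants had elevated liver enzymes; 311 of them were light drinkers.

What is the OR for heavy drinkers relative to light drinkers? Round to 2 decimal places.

heavy drinkers with the outcome: 1583 − 311 = 1272
heavy drinkers without the outcome: 3795 − 1272 = 2523
light drinkers without the outcome: 2365 − 311 = 2054
odds, heavy drinkers = 1272/2523 = 0.5042
odds, light drinkers = 311/2054 = 0.1514
OR = 0.5042 / 0.1514 = 3.33

OR ≈ 3.33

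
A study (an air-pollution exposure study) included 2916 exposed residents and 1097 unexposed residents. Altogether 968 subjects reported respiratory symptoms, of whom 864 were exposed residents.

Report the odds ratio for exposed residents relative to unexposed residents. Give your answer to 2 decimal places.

exposed residents without the outcome: 2916 − 864 = 2052
unexposed residents with the outcome: 968 − 864 = 104
unexposed residents without the outcome: 1097 − 104 = 993
OR = (864 × 993) / (2052 × 104) = 857952/213408 ≈ 4.02

4.02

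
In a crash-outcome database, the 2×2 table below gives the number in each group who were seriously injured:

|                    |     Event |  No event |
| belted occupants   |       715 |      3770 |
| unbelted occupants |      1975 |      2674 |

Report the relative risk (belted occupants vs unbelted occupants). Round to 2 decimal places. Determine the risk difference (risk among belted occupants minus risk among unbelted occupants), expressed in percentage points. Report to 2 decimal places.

risk, belted occupants = 715/4485 = 0.1594
risk, unbelted occupants = 1975/4649 = 0.4248
RR = 0.1594 / 0.4248 = 0.38
risk difference = 0.1594 − 0.4248 = -0.2654 → -26.54 percentage points

RR = 0.38; RD = -26.54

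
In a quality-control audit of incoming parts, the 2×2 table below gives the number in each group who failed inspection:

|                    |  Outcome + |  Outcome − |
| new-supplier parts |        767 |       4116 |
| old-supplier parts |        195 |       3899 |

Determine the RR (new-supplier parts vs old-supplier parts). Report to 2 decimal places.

RR = 3.30

risk, new-supplier parts = 767/4883 = 0.15708
risk, old-supplier parts = 195/4094 = 0.04763
RR = 0.15708 / 0.04763 = 3.30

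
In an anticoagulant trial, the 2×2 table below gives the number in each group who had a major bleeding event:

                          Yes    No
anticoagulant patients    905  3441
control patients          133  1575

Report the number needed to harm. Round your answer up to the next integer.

NNH = 8

risk, anticoagulant patients = 905/4346 = 0.208237
risk, control patients = 133/1708 = 0.077869
absolute risk difference = 0.130369
1 / 0.130369 = 7.671 → round up → 8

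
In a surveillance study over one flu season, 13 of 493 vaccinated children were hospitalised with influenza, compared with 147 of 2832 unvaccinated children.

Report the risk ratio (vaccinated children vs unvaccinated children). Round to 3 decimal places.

risk, vaccinated children = 13/493 = 0.02637
risk, unvaccinated children = 147/2832 = 0.05191
RR = 0.02637 / 0.05191 = 0.508

RR = 0.508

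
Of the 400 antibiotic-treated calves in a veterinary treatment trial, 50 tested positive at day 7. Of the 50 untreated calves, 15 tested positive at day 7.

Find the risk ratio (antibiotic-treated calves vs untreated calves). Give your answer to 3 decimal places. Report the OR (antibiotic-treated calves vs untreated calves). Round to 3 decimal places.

risk, antibiotic-treated calves = 50/400 = 0.1250
risk, untreated calves = 15/50 = 0.3000
RR = 0.1250 / 0.3000 = 0.417
OR = (50 × 35) / (350 × 15) = 1750/5250 ≈ 0.333

RR = 0.417; OR = 0.333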